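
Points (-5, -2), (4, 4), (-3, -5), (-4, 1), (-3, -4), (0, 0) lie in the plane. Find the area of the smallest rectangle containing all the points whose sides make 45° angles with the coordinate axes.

56

In coordinates u = x + y, v = x − y the rectangle is axis-aligned; the map (x,y)→(u,v) scales areas by 2.
u-values: -7, 8, -8, -3, -7, 0; range = 8 − (-8) = 16.
v-values: -3, 0, 2, -5, 1, 0; range = 2 − (-5) = 7.
Area = (16 × 7) / 2 = 56.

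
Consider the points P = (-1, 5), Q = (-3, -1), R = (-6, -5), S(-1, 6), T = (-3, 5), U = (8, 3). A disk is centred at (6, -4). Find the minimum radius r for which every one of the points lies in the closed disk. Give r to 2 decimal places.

The required radius is the distance from (6, -4) to the farthest point.
Squared distances: 130, 90, 145, 149, 162, 53.
Maximum is 162, attained at T.
r = √162 ≈ 12.73.

12.73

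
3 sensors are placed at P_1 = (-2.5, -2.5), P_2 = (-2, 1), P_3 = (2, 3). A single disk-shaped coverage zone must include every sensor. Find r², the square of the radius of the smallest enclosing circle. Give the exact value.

Side lengths²: P_1P_2² = 12.5, P_1P_3² = 50.5, P_2P_3² = 20.
Since P_1P_3² = 50.5 ≥ 20 + 12.5 = 32.5, the angle opposite P_1P_3 is not acute, so the smallest enclosing circle has P_1P_3 as diameter.
Centre = midpoint of P_1P_3 = (-0.25, 0.25), r² = 50.5/4 = 12.625.

12.625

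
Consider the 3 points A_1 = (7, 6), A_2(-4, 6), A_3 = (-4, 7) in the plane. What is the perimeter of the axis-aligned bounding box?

24

Width = max x − min x = 7 − (-4) = 11.
Height = max y − min y = 7 − 6 = 1.
Perimeter = 2(11 + 1) = 24.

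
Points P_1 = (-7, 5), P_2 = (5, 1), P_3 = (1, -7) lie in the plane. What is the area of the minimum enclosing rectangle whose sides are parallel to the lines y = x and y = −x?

In coordinates u = x + y, v = x − y the rectangle is axis-aligned; the map (x,y)→(u,v) scales areas by 2.
u-values: -2, 6, -6; range = 6 − (-6) = 12.
v-values: -12, 4, 8; range = 8 − (-12) = 20.
Area = (12 × 20) / 2 = 120.

120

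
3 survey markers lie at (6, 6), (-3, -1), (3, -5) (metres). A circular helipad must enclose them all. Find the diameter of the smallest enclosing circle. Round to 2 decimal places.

Call the three points A, B, C in the order given.
Side lengths²: AB² = 130, AC² = 130, BC² = 52.
Since AC² = 130 < 130 + 52 = 182, the triangle is acute, so the smallest enclosing circle is the circumcircle.
Circumcentre = (8/3, 1), r² = 325/9.
Diameter = 2r = 2√(325/9) ≈ 12.02.

12.02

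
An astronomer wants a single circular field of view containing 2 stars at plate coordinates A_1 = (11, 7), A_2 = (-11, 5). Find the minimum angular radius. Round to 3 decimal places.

11.045

The smallest circle enclosing two points has them as diameter endpoints.
Centre = midpoint = (0, 6); r² = |A_1A_2|²/4 = 488/4 = 122.
r = √122 ≈ 11.045.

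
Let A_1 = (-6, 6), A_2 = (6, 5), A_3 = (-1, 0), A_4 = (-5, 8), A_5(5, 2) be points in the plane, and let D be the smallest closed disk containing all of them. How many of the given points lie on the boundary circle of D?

3

The minimum enclosing circle is determined by three boundary points: A_1, A_2, A_5.
Their circumcentre is (-1/74, 395/74) with r² = 99325/2738.
The farthest remaining point A_4 is at distance² 87485/2738 ≤ 99325/2738.
The points at distance exactly r from the centre are A_1, A_2, A_5 — 3 points.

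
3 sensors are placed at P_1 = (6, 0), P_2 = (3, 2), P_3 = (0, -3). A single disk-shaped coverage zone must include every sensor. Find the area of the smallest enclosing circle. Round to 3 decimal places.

35.423

Side lengths²: P_1P_2² = 13, P_1P_3² = 45, P_2P_3² = 34.
Since P_1P_3² = 45 < 34 + 13 = 47, the triangle is acute, so the smallest enclosing circle is the circumcircle.
Circumcentre = (41/14, -19/14), r² = 1105/98.
Area = π·r² = π·1105/98 ≈ 35.423.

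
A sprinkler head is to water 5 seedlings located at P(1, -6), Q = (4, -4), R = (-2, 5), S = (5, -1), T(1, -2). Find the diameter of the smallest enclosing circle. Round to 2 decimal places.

11.40

The minimum enclosing circle of a finite set is fixed by two of the points (as a diameter) or three (as a circumcircle).
The farthest pair is P–R with squared distance 130. The circle on this segment as diameter has centre (-0.5, -0.5) and r² = 130/4 = 32.5.
Check Q: distance² to centre = 32.5 ≤ 32.5, so it lies inside.
All remaining points lie in this disk, and no smaller disk contains both endpoints, so this is the minimum enclosing circle.
Diameter = 2r = 2√(32.5) ≈ 11.40.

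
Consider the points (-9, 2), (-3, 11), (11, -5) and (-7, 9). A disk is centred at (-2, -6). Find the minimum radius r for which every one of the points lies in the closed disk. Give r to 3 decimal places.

The required radius is the distance from (-2, -6) to the farthest point.
Squared distances: 113, 290, 170, 250.
Maximum is 290, attained at (-3, 11).
r = √290 ≈ 17.029.

17.029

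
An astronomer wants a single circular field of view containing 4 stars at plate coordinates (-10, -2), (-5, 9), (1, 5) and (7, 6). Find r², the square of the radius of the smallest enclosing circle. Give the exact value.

88.25

A smallest enclosing disk is always determined by at most three of the input points on its boundary.
The farthest pair is (-10, -2)–(7, 6) with squared distance 353. The circle on this segment as diameter has centre (-1.5, 2) and r² = 353/4 = 88.25.
Check (-5, 9): distance² to centre = 61.25 ≤ 88.25, so it lies inside.
All remaining points lie in this disk, and no smaller disk contains both endpoints, so this is the minimum enclosing circle.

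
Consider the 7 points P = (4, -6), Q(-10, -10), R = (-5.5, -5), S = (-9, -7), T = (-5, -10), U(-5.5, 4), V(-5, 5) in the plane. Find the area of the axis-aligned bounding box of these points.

210

x ranges over [-10, 4], width 14.
y ranges over [-10, 5], height 15.
Area = 14 × 15 = 210.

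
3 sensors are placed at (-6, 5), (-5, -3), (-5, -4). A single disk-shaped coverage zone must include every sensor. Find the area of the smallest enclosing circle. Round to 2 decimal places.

64.40

Call the three points A, B, C in the order given.
Side lengths²: AB² = 65, AC² = 82, BC² = 1.
Since AC² = 82 ≥ 65 + 1 = 66, the angle opposite AC is not acute, so the smallest enclosing circle has AC as diameter.
Centre = midpoint of AC = (-5.5, 0.5), r² = 82/4 = 20.5.
Area = π·r² = π·20.5 ≈ 64.40.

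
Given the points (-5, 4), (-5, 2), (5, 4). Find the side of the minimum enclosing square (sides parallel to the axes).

The bounding box has width 10 and height 2.
An axis-aligned square enclosing the set must have side ≥ max(width, height).
So the minimum side is max(10, 2) = 10.

10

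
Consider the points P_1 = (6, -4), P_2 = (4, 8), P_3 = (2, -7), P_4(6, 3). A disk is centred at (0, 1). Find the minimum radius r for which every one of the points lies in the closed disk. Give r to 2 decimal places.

8.25

The required radius is the distance from (0, 1) to the farthest point.
Squared distances: 61, 65, 68, 40.
Maximum is 68, attained at P_3.
r = √68 ≈ 8.25.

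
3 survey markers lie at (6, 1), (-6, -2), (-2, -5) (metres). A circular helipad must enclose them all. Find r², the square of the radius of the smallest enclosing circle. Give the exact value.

38.25

Call the three points A, B, C in the order given.
Side lengths²: AB² = 153, AC² = 100, BC² = 25.
Since AB² = 153 ≥ 100 + 25 = 125, the angle opposite AB is not acute, so the smallest enclosing circle has AB as diameter.
Centre = midpoint of AB = (0, -0.5), r² = 153/4 = 38.25.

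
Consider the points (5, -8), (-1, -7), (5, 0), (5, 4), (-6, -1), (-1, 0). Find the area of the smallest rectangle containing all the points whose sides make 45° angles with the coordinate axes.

153

In coordinates u = x + y, v = x − y the rectangle is axis-aligned; the map (x,y)→(u,v) scales areas by 2.
u-values: -3, -8, 5, 9, -7, -1; range = 9 − (-8) = 17.
v-values: 13, 6, 5, 1, -5, -1; range = 13 − (-5) = 18.
Area = (17 × 18) / 2 = 153.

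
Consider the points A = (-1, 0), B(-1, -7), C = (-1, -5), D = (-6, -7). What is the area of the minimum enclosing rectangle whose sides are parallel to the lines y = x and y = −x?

In coordinates u = x + y, v = x − y the rectangle is axis-aligned; the map (x,y)→(u,v) scales areas by 2.
u-values: -1, -8, -6, -13; range = -1 − (-13) = 12.
v-values: -1, 6, 4, 1; range = 6 − (-1) = 7.
Area = (12 × 7) / 2 = 42.

42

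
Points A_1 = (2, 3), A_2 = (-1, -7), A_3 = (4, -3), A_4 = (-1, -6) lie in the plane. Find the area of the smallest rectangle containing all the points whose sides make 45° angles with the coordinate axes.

52

In coordinates u = x + y, v = x − y the rectangle is axis-aligned; the map (x,y)→(u,v) scales areas by 2.
u-values: 5, -8, 1, -7; range = 5 − (-8) = 13.
v-values: -1, 6, 7, 5; range = 7 − (-1) = 8.
Area = (13 × 8) / 2 = 52.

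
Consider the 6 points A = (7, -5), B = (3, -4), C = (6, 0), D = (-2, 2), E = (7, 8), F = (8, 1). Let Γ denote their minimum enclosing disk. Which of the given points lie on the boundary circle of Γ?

A, D, E

By Welzl's lemma the MEC is supported by two points (diametrically opposite) or three points (on a circumcircle).
The minimum enclosing circle is determined by three boundary points: A, D, E.
Their circumcentre is (29/6, 1.5) with r² = 845/18.
The farthest remaining point B is at distance² 605/18 ≤ 845/18.
The points at distance exactly r from the centre are A, D, E — 3 points.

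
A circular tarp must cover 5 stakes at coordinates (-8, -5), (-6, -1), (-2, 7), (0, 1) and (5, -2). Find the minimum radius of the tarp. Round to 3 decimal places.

7.395

A smallest enclosing disk is always determined by at most three of the input points on its boundary.
The minimum enclosing circle is determined by three boundary points: (-8, -5), (-2, 7), (5, -2).
Their circumcentre is (-51/23, -9/23) with r² = 28925/529.
The farthest remaining point (-6, -1) is at distance² 7765/529 ≤ 28925/529.
r = √(28925/529) ≈ 7.395.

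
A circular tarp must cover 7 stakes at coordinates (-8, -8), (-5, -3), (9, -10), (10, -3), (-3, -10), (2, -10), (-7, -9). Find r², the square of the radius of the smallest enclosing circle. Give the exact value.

87.25

The minimum enclosing circle of a finite set is fixed by two of the points (as a diameter) or three (as a circumcircle).
The farthest pair is (-8, -8)–(10, -3) with squared distance 349. The circle on this segment as diameter has centre (1, -5.5) and r² = 349/4 = 87.25.
Check (-5, -3): distance² to centre = 42.25 ≤ 87.25, so it lies inside.
All remaining points lie in this disk, and no smaller disk contains both endpoints, so this is the minimum enclosing circle.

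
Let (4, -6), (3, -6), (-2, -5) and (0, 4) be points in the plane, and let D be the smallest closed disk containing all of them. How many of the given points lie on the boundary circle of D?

A smallest enclosing disk is always determined by at most three of the input points on its boundary.
The minimum enclosing circle is determined by three boundary points: (4, -6), (-2, -5), (0, 4).
Their circumcentre is (97/56, -31/28) with r² = 91205/3136.
The farthest remaining point (3, -6) is at distance² 80117/3136 ≤ 91205/3136.
The points at distance exactly r from the centre are (4, -6), (-2, -5), (0, 4) — 3 points.

3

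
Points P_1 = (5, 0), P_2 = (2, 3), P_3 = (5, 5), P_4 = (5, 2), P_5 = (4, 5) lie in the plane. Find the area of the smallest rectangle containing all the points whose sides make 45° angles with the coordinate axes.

In coordinates u = x + y, v = x − y the rectangle is axis-aligned; the map (x,y)→(u,v) scales areas by 2.
u-values: 5, 5, 10, 7, 9; range = 10 − 5 = 5.
v-values: 5, -1, 0, 3, -1; range = 5 − (-1) = 6.
Area = (5 × 6) / 2 = 15.

15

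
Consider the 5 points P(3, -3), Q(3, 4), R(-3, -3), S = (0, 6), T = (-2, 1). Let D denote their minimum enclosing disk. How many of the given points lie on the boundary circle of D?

A smallest enclosing disk is always determined by at most three of the input points on its boundary.
The minimum enclosing circle is determined by three boundary points: P, R, S.
Their circumcentre is (0, 1) with r² = 25.
The farthest remaining point Q is at distance² 18 ≤ 25.
The points at distance exactly r from the centre are P, R, S — 3 points.

3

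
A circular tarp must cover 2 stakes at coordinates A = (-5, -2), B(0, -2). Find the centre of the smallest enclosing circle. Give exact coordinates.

The smallest circle enclosing two points has them as diameter endpoints.
Centre = midpoint = (-2.5, -2); r² = |AB|²/4 = 25/4 = 6.25.
Centre = (-2.5, -2).

(-2.5, -2)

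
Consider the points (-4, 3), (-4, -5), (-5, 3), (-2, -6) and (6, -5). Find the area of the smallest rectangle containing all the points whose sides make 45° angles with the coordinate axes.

95

In coordinates u = x + y, v = x − y the rectangle is axis-aligned; the map (x,y)→(u,v) scales areas by 2.
u-values: -1, -9, -2, -8, 1; range = 1 − (-9) = 10.
v-values: -7, 1, -8, 4, 11; range = 11 − (-8) = 19.
Area = (10 × 19) / 2 = 95.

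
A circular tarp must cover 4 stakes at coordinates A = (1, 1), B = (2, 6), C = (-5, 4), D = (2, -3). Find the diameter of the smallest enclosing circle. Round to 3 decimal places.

By Welzl's lemma the MEC is supported by two points (diametrically opposite) or three points (on a circumcircle).
The minimum enclosing circle is determined by three boundary points: B, C, D.
Their circumcentre is (-0.5, 1.5) with r² = 26.5.
The farthest remaining point A is at distance² 2.5 ≤ 26.5.
Diameter = 2r = 2√(26.5) ≈ 10.296.

10.296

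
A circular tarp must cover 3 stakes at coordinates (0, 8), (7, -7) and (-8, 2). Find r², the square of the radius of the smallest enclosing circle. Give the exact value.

Call the three points A, B, C in the order given.
Side lengths²: AB² = 274, AC² = 100, BC² = 306.
Since BC² = 306 < 274 + 100 = 374, the triangle is acute, so the smallest enclosing circle is the circumcircle.
Circumcentre = (4/9, -25/27), r² = 58225/729.

58225/729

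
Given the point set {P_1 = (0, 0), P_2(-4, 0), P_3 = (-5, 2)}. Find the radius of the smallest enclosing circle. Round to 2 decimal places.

2.69

Side lengths²: P_1P_2² = 16, P_1P_3² = 29, P_2P_3² = 5.
Since P_1P_3² = 29 ≥ 16 + 5 = 21, the angle opposite P_1P_3 is not acute, so the smallest enclosing circle has P_1P_3 as diameter.
Centre = midpoint of P_1P_3 = (-2.5, 1), r² = 29/4 = 7.25.
r = √(7.25) ≈ 2.69.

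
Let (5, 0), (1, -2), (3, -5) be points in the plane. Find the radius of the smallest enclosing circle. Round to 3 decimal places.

Call the three points A, B, C in the order given.
Side lengths²: AB² = 20, AC² = 29, BC² = 13.
Since AC² = 29 < 20 + 13 = 33, the triangle is acute, so the smallest enclosing circle is the circumcircle.
Circumcentre = (3.6875, -2.375), r² = 7.36328125.
r = √(7.36328125) ≈ 2.714.

2.714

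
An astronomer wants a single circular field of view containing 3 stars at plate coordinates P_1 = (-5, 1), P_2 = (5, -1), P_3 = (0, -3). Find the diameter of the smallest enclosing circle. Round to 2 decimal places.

Side lengths²: P_1P_2² = 104, P_1P_3² = 41, P_2P_3² = 29.
Since P_1P_2² = 104 ≥ 41 + 29 = 70, the angle opposite P_1P_2 is not acute, so the smallest enclosing circle has P_1P_2 as diameter.
Centre = midpoint of P_1P_2 = (0, 0), r² = 104/4 = 26.
Diameter = 2r = 2√26 ≈ 10.20.

10.20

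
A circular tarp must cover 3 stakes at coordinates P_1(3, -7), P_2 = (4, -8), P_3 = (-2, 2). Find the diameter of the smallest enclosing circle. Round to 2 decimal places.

Side lengths²: P_1P_2² = 2, P_1P_3² = 106, P_2P_3² = 136.
Since P_2P_3² = 136 ≥ 106 + 2 = 108, the angle opposite P_2P_3 is not acute, so the smallest enclosing circle has P_2P_3 as diameter.
Centre = midpoint of P_2P_3 = (1, -3), r² = 136/4 = 34.
Diameter = 2r = 2√34 ≈ 11.66.

11.66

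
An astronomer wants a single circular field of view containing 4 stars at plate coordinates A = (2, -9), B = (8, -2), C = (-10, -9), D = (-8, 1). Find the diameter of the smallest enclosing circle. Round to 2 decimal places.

A smallest enclosing disk is always determined by at most three of the input points on its boundary.
The farthest pair is B–C with squared distance 373. The circle on this segment as diameter has centre (-1, -5.5) and r² = 373/4 = 93.25.
Check A: distance² to centre = 21.25 ≤ 93.25, so it lies inside.
All remaining points lie in this disk, and no smaller disk contains both endpoints, so this is the minimum enclosing circle.
Diameter = 2r = 2√(93.25) ≈ 19.31.

19.31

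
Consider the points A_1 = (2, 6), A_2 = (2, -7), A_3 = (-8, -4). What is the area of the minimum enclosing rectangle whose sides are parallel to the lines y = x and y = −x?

130

In coordinates u = x + y, v = x − y the rectangle is axis-aligned; the map (x,y)→(u,v) scales areas by 2.
u-values: 8, -5, -12; range = 8 − (-12) = 20.
v-values: -4, 9, -4; range = 9 − (-4) = 13.
Area = (20 × 13) / 2 = 130.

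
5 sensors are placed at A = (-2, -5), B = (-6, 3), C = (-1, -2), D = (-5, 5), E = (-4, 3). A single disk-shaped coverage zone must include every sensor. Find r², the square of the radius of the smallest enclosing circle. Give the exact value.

The farthest pair is A–D with squared distance 109. The circle on this segment as diameter has centre (-3.5, 0) and r² = 109/4 = 27.25.
Check B: distance² to centre = 15.25 ≤ 27.25, so it lies inside.
All remaining points lie in this disk, and no smaller disk contains both endpoints, so this is the minimum enclosing circle.

27.25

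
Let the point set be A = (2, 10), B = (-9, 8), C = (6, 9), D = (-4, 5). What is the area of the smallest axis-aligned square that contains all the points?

225

The bounding box has width 15 and height 5.
An axis-aligned square enclosing the set must have side ≥ max(width, height).
So the minimum side is max(15, 5) = 15.
Area = 15² = 225.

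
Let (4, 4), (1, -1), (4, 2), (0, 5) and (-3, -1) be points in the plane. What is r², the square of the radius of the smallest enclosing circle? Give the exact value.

18.5

The minimum enclosing circle of a finite set is fixed by two of the points (as a diameter) or three (as a circumcircle).
The farthest pair is (4, 4)–(-3, -1) with squared distance 74. The circle on this segment as diameter has centre (0.5, 1.5) and r² = 74/4 = 18.5.
Check (1, -1): distance² to centre = 6.5 ≤ 18.5, so it lies inside.
All remaining points lie in this disk, and no smaller disk contains both endpoints, so this is the minimum enclosing circle.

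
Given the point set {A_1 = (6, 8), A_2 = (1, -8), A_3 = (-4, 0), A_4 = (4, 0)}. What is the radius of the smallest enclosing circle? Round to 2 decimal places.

8.38

The farthest pair is A_1–A_2 with squared distance 281. The circle on this segment as diameter has centre (3.5, 0) and r² = 281/4 = 70.25.
Check A_3: distance² to centre = 56.25 ≤ 70.25, so it lies inside.
All remaining points lie in this disk, and no smaller disk contains both endpoints, so this is the minimum enclosing circle.
r = √(70.25) ≈ 8.38.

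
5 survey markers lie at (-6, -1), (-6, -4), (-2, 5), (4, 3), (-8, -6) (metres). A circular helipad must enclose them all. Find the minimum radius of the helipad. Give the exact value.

The farthest pair is (4, 3)–(-8, -6) with squared distance 225. The circle on this segment as diameter has centre (-2, -1.5) and r² = 225/4 = 56.25.
Check (-6, -1): distance² to centre = 16.25 ≤ 56.25, so it lies inside.
All remaining points lie in this disk, and no smaller disk contains both endpoints, so this is the minimum enclosing circle.
r = √(56.25) = 7.5.

7.5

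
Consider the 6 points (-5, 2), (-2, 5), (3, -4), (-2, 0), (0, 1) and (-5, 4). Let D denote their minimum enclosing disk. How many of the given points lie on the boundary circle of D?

2

By Welzl's lemma the MEC is supported by two points (diametrically opposite) or three points (on a circumcircle).
The farthest pair is (3, -4)–(-5, 4) with squared distance 128. The circle on this segment as diameter has centre (-1, 0) and r² = 128/4 = 32.
Check (-5, 2): distance² to centre = 20 ≤ 32, so it lies inside.
All remaining points lie in this disk, and no smaller disk contains both endpoints, so this is the minimum enclosing circle.
The points at distance exactly r from the centre are (3, -4), (-5, 4) — 2 points.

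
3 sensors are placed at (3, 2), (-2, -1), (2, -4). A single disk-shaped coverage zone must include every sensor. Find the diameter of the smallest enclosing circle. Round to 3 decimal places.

6.568

Call the three points A, B, C in the order given.
Side lengths²: AB² = 34, AC² = 37, BC² = 25.
Since AC² = 37 < 34 + 25 = 59, the triangle is acute, so the smallest enclosing circle is the circumcircle.
Circumcentre = (23/18, -43/54), r² = 15725/1458.
Diameter = 2r = 2√(15725/1458) ≈ 6.568.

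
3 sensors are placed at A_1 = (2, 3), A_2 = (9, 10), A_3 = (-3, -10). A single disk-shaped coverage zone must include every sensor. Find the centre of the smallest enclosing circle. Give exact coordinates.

(3, 0)

Side lengths²: A_1A_2² = 98, A_1A_3² = 194, A_2A_3² = 544.
Since A_2A_3² = 544 ≥ 194 + 98 = 292, the angle opposite A_2A_3 is not acute, so the smallest enclosing circle has A_2A_3 as diameter.
Centre = midpoint of A_2A_3 = (3, 0), r² = 544/4 = 136.
Centre = (3, 0).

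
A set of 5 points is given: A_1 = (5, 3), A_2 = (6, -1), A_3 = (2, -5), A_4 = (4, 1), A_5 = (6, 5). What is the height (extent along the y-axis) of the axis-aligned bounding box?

max y = 5, min y = -5, so height = 10.

10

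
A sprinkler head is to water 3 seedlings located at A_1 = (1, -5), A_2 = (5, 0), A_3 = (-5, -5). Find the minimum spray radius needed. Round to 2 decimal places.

Side lengths²: A_1A_2² = 41, A_1A_3² = 36, A_2A_3² = 125.
Since A_2A_3² = 125 ≥ 41 + 36 = 77, the angle opposite A_2A_3 is not acute, so the smallest enclosing circle has A_2A_3 as diameter.
Centre = midpoint of A_2A_3 = (0, -2.5), r² = 125/4 = 31.25.
r = √(31.25) ≈ 5.59.

5.59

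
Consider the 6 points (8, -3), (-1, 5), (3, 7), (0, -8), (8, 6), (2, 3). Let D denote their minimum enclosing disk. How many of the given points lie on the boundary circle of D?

3

A smallest enclosing disk is always determined by at most three of the input points on its boundary.
The farthest pair is (0, -8)–(8, 6) with squared distance 260. The circle on this segment as diameter has centre (4, -1) and r² = 260/4 = 65.
Check (8, -3): distance² to centre = 20 ≤ 65, so it lies inside.
All remaining points lie in this disk, and no smaller disk contains both endpoints, so this is the minimum enclosing circle.
The points at distance exactly r from the centre are (3, 7), (0, -8), (8, 6) — 3 points.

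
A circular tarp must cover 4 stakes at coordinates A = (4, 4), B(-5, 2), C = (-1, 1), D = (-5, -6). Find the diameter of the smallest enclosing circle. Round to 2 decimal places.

13.45

The minimum enclosing circle of a finite set is fixed by two of the points (as a diameter) or three (as a circumcircle).
The farthest pair is A–D with squared distance 181. The circle on this segment as diameter has centre (-0.5, -1) and r² = 181/4 = 45.25.
Check B: distance² to centre = 29.25 ≤ 45.25, so it lies inside.
All remaining points lie in this disk, and no smaller disk contains both endpoints, so this is the minimum enclosing circle.
Diameter = 2r = 2√(45.25) ≈ 13.45.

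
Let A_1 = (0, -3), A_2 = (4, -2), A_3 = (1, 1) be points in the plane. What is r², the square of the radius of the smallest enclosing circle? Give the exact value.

5.78

Side lengths²: A_1A_2² = 17, A_1A_3² = 17, A_2A_3² = 18.
Since A_2A_3² = 18 < 17 + 17 = 34, the triangle is acute, so the smallest enclosing circle is the circumcircle.
Circumcentre = (1.7, -1.3), r² = 5.78.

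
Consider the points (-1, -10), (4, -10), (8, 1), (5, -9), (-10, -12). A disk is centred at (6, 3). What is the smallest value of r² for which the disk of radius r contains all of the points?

481

The required radius is the distance from (6, 3) to the farthest point.
Squared distances: 218, 173, 8, 145, 481.
Maximum is 481, attained at (-10, -12).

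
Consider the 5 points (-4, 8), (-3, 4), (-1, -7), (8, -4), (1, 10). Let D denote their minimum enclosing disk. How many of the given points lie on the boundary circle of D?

By Welzl's lemma the MEC is supported by two points (diametrically opposite) or three points (on a circumcircle).
The minimum enclosing circle is determined by three boundary points: (-1, -7), (8, -4), (1, 10).
Their circumcentre is (17/14, 19/14) with r² = 7325/98.
The farthest remaining point (-4, 8) is at distance² 6989/98 ≤ 7325/98.
The points at distance exactly r from the centre are (-1, -7), (8, -4), (1, 10) — 3 points.

3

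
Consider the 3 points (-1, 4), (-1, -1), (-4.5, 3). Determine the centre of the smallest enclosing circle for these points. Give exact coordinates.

(-61/28, 1.5)

Call the three points A, B, C in the order given.
Side lengths²: AB² = 25, AC² = 13.25, BC² = 28.25.
Since BC² = 28.25 < 25 + 13.25 = 38.25, the triangle is acute, so the smallest enclosing circle is the circumcircle.
Circumcentre = (-61/28, 1.5), r² = 5989/784.
Centre = (-61/28, 1.5).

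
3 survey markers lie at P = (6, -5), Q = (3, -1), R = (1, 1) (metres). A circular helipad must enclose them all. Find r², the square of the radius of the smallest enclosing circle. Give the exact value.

Side lengths²: PQ² = 25, PR² = 61, QR² = 8.
Since PR² = 61 ≥ 25 + 8 = 33, the angle opposite PR is not acute, so the smallest enclosing circle has PR as diameter.
Centre = midpoint of PR = (3.5, -2), r² = 61/4 = 15.25.

15.25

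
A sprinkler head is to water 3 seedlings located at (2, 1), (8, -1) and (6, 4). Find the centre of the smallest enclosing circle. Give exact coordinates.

Call the three points A, B, C in the order given.
Side lengths²: AB² = 40, AC² = 25, BC² = 29.
Since AB² = 40 < 29 + 25 = 54, the triangle is acute, so the smallest enclosing circle is the circumcircle.
Circumcentre = (137/26, 21/26), r² = 3625/338.
Centre = (137/26, 21/26).

(137/26, 21/26)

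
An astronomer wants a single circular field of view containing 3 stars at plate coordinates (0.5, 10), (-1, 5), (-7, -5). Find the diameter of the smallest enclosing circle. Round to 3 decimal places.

16.771

Call the three points A, B, C in the order given.
Side lengths²: AB² = 27.25, AC² = 281.25, BC² = 136.
Since AC² = 281.25 ≥ 136 + 27.25 = 163.25, the angle opposite AC is not acute, so the smallest enclosing circle has AC as diameter.
Centre = midpoint of AC = (-3.25, 2.5), r² = 281.25/4 = 70.3125.
Diameter = 2r = 2√(70.3125) ≈ 16.771.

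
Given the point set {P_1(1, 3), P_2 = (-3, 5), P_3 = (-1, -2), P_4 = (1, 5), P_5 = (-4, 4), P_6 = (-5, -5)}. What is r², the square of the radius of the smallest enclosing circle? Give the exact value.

34

By Welzl's lemma the MEC is supported by two points (diametrically opposite) or three points (on a circumcircle).
The farthest pair is P_4–P_6 with squared distance 136. The circle on this segment as diameter has centre (-2, 0) and r² = 136/4 = 34.
Check P_1: distance² to centre = 18 ≤ 34, so it lies inside.
All remaining points lie in this disk, and no smaller disk contains both endpoints, so this is the minimum enclosing circle.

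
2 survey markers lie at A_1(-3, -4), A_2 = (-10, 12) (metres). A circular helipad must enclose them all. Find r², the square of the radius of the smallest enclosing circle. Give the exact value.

The smallest circle enclosing two points has them as diameter endpoints.
Centre = midpoint = (-6.5, 4); r² = |A_1A_2|²/4 = 305/4 = 76.25.

76.25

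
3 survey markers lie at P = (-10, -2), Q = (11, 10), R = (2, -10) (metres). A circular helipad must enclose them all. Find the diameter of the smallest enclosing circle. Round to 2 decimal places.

Side lengths²: PQ² = 585, PR² = 208, QR² = 481.
Since PQ² = 585 < 481 + 208 = 689, the triangle is acute, so the smallest enclosing circle is the circumcircle.
Circumcentre = (1.5, 2.25), r² = 150.3125.
Diameter = 2r = 2√(150.3125) ≈ 24.52.

24.52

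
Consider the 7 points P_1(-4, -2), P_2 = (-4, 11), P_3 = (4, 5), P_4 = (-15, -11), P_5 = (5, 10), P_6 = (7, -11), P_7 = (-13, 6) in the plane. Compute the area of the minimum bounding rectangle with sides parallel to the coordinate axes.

x ranges over [-15, 7], width 22.
y ranges over [-11, 11], height 22.
Area = 22 × 22 = 484.

484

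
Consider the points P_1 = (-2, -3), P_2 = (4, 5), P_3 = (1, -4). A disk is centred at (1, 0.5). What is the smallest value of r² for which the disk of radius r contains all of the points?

29.25

The required radius is the distance from (1, 0.5) to the farthest point.
Squared distances: 21.25, 29.25, 20.25.
Maximum is 29.25, attained at P_2.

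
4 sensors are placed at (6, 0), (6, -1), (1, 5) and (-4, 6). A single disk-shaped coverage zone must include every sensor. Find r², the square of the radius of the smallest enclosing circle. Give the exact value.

By Welzl's lemma the MEC is supported by two points (diametrically opposite) or three points (on a circumcircle).
The farthest pair is (6, -1)–(-4, 6) with squared distance 149. The circle on this segment as diameter has centre (1, 2.5) and r² = 149/4 = 37.25.
Check (6, 0): distance² to centre = 31.25 ≤ 37.25, so it lies inside.
All remaining points lie in this disk, and no smaller disk contains both endpoints, so this is the minimum enclosing circle.

37.25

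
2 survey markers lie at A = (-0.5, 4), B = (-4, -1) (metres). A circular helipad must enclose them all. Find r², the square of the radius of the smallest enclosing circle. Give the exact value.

The smallest circle enclosing two points has them as diameter endpoints.
Centre = midpoint = (-2.25, 1.5); r² = |AB|²/4 = 37.25/4 = 9.3125.

9.3125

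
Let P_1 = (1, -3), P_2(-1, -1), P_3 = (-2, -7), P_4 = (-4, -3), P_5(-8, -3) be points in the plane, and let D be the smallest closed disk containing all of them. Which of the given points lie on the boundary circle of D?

P_1, P_5

A smallest enclosing disk is always determined by at most three of the input points on its boundary.
The farthest pair is P_1–P_5 with squared distance 81. The circle on this segment as diameter has centre (-3.5, -3) and r² = 81/4 = 20.25.
Check P_2: distance² to centre = 10.25 ≤ 20.25, so it lies inside.
All remaining points lie in this disk, and no smaller disk contains both endpoints, so this is the minimum enclosing circle.
The points at distance exactly r from the centre are P_1, P_5 — 2 points.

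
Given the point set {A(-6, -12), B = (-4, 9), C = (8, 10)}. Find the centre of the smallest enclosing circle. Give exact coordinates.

Side lengths²: AB² = 445, AC² = 680, BC² = 145.
Since AC² = 680 ≥ 445 + 145 = 590, the angle opposite AC is not acute, so the smallest enclosing circle has AC as diameter.
Centre = midpoint of AC = (1, -1), r² = 680/4 = 170.
Centre = (1, -1).

(1, -1)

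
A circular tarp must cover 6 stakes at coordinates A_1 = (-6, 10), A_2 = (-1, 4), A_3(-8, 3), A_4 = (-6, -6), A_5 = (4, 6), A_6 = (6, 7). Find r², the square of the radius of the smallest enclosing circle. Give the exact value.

83.140625

A smallest enclosing disk is always determined by at most three of the input points on its boundary.
The minimum enclosing circle is determined by three boundary points: A_1, A_4, A_6.
Their circumcentre is (-1.625, 2) with r² = 83.140625.
The farthest remaining point A_5 is at distance² 47.640625 ≤ 83.140625.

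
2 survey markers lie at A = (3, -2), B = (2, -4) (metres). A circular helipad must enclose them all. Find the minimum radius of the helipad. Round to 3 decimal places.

1.118

The smallest circle enclosing two points has them as diameter endpoints.
Centre = midpoint = (2.5, -3); r² = |AB|²/4 = 5/4 = 1.25.
r = √(1.25) ≈ 1.118.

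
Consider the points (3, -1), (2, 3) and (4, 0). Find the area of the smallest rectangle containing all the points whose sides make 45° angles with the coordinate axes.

In coordinates u = x + y, v = x − y the rectangle is axis-aligned; the map (x,y)→(u,v) scales areas by 2.
u-values: 2, 5, 4; range = 5 − 2 = 3.
v-values: 4, -1, 4; range = 4 − (-1) = 5.
Area = (3 × 5) / 2 = 7.5.

7.5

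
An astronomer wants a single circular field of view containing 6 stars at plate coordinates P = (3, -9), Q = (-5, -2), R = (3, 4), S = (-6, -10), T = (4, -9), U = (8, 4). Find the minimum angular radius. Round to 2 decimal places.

By Welzl's lemma the MEC is supported by two points (diametrically opposite) or three points (on a circumcircle).
The farthest pair is S–U with squared distance 392. The circle on this segment as diameter has centre (1, -3) and r² = 392/4 = 98.
Check P: distance² to centre = 40 ≤ 98, so it lies inside.
All remaining points lie in this disk, and no smaller disk contains both endpoints, so this is the minimum enclosing circle.
r = √98 ≈ 9.90.

9.90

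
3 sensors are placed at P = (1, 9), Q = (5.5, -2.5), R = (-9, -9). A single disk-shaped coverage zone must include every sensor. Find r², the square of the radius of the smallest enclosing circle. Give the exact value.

106

Side lengths²: PQ² = 152.5, PR² = 424, QR² = 252.5.
Since PR² = 424 ≥ 252.5 + 152.5 = 405, the angle opposite PR is not acute, so the smallest enclosing circle has PR as diameter.
Centre = midpoint of PR = (-4, 0), r² = 424/4 = 106.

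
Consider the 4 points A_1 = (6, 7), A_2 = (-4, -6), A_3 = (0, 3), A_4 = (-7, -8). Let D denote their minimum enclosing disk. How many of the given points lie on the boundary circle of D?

A smallest enclosing disk is always determined by at most three of the input points on its boundary.
The farthest pair is A_1–A_4 with squared distance 394. The circle on this segment as diameter has centre (-0.5, -0.5) and r² = 394/4 = 98.5.
Check A_2: distance² to centre = 42.5 ≤ 98.5, so it lies inside.
All remaining points lie in this disk, and no smaller disk contains both endpoints, so this is the minimum enclosing circle.
The points at distance exactly r from the centre are A_1, A_4 — 2 points.

2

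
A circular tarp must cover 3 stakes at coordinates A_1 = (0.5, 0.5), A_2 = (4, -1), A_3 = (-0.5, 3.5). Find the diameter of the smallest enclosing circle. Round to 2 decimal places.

Side lengths²: A_1A_2² = 14.5, A_1A_3² = 10, A_2A_3² = 40.5.
Since A_2A_3² = 40.5 ≥ 14.5 + 10 = 24.5, the angle opposite A_2A_3 is not acute, so the smallest enclosing circle has A_2A_3 as diameter.
Centre = midpoint of A_2A_3 = (1.75, 1.25), r² = 40.5/4 = 10.125.
Diameter = 2r = 2√(10.125) ≈ 6.36.

6.36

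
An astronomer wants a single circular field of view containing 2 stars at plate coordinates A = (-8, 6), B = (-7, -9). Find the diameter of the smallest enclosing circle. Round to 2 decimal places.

The smallest circle enclosing two points has them as diameter endpoints.
Centre = midpoint = (-7.5, -1.5); r² = |AB|²/4 = 226/4 = 56.5.
Diameter = 2r = 2√(56.5) ≈ 15.03.

15.03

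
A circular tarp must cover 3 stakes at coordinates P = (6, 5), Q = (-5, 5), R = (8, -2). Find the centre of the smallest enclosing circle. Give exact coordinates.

Side lengths²: PQ² = 121, PR² = 53, QR² = 218.
Since QR² = 218 ≥ 121 + 53 = 174, the angle opposite QR is not acute, so the smallest enclosing circle has QR as diameter.
Centre = midpoint of QR = (1.5, 1.5), r² = 218/4 = 54.5.
Centre = (1.5, 1.5).

(1.5, 1.5)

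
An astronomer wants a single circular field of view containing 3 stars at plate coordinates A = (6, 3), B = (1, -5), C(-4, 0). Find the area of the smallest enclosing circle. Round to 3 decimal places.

90.167

Side lengths²: AB² = 89, AC² = 109, BC² = 50.
Since AC² = 109 < 89 + 50 = 139, the triangle is acute, so the smallest enclosing circle is the circumcircle.
Circumcentre = (35/26, 9/26), r² = 9701/338.
Area = π·r² = π·9701/338 ≈ 90.167.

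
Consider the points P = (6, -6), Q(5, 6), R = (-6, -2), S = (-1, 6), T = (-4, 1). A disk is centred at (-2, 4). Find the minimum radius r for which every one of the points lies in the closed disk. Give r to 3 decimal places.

12.806

The required radius is the distance from (-2, 4) to the farthest point.
Squared distances: 164, 53, 52, 5, 13.
Maximum is 164, attained at P.
r = √164 ≈ 12.806.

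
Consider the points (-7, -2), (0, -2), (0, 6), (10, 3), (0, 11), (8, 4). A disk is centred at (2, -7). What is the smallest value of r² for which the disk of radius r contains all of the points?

328

The required radius is the distance from (2, -7) to the farthest point.
Squared distances: 106, 29, 173, 164, 328, 157.
Maximum is 328, attained at (0, 11).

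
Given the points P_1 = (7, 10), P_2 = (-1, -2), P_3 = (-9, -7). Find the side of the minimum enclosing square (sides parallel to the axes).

The bounding box has width 16 and height 17.
An axis-aligned square enclosing the set must have side ≥ max(width, height).
So the minimum side is max(16, 17) = 17.

17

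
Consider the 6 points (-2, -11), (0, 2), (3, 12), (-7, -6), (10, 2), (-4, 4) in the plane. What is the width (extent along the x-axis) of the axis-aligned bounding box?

17

max x = 10, min x = -7, so width = 17.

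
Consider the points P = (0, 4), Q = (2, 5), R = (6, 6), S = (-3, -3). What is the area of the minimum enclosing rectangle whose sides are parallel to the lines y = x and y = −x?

36

In coordinates u = x + y, v = x − y the rectangle is axis-aligned; the map (x,y)→(u,v) scales areas by 2.
u-values: 4, 7, 12, -6; range = 12 − (-6) = 18.
v-values: -4, -3, 0, 0; range = 0 − (-4) = 4.
Area = (18 × 4) / 2 = 36.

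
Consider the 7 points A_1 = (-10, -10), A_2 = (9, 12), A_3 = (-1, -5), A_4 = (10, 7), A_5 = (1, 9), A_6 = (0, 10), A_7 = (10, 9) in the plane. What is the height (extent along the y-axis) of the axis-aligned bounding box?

22

max y = 12, min y = -10, so height = 22.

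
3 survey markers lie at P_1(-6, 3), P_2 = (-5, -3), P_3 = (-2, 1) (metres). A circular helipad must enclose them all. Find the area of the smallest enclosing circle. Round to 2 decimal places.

30.02

Side lengths²: P_1P_2² = 37, P_1P_3² = 20, P_2P_3² = 25.
Since P_1P_2² = 37 < 25 + 20 = 45, the triangle is acute, so the smallest enclosing circle is the circumcircle.
Circumcentre = (-109/22, 1/11), r² = 4625/484.
Area = π·r² = π·4625/484 ≈ 30.02.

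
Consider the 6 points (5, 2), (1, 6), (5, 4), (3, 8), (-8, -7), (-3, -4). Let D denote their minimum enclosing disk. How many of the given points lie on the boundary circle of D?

2

By Welzl's lemma the MEC is supported by two points (diametrically opposite) or three points (on a circumcircle).
The farthest pair is (3, 8)–(-8, -7) with squared distance 346. The circle on this segment as diameter has centre (-2.5, 0.5) and r² = 346/4 = 86.5.
Check (5, 2): distance² to centre = 58.5 ≤ 86.5, so it lies inside.
All remaining points lie in this disk, and no smaller disk contains both endpoints, so this is the minimum enclosing circle.
The points at distance exactly r from the centre are (3, 8), (-8, -7) — 2 points.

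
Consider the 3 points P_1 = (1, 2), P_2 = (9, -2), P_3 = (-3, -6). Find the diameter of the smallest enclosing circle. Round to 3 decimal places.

Side lengths²: P_1P_2² = 80, P_1P_3² = 80, P_2P_3² = 160.
Since P_2P_3² = 160 ≥ 80 + 80 = 160, the angle opposite P_2P_3 is not acute, so the smallest enclosing circle has P_2P_3 as diameter.
Centre = midpoint of P_2P_3 = (3, -4), r² = 160/4 = 40.
Diameter = 2r = 2√40 ≈ 12.649.

12.649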